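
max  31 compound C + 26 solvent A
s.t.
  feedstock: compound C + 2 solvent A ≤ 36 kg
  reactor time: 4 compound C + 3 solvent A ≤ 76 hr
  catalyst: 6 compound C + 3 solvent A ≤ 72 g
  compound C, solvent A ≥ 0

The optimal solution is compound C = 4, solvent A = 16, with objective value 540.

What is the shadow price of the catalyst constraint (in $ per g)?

4

Check each constraint at x*: feedstock 36/36 (tight); reactor time 64/76 (slack 12); catalyst 72/72 (tight).
Since reactor time is not tight, its dual is 0.
From A_Bᵀ y = c: 1·y_feedstock + 6·y_catalyst = 31; 2·y_feedstock + 3·y_catalyst = 26.
This yields shadow prices y_feedstock = 7, y_catalyst = 4.
Shadow price of catalyst = 4.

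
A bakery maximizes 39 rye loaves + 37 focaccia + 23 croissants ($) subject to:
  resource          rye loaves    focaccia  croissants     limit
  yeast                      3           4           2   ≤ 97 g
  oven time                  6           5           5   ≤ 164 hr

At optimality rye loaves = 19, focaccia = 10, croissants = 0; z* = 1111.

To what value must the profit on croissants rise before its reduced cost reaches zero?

Check each constraint at x*: yeast 97/97 (tight); oven time 164/164 (tight).
The binding rows give the dual system: 3·y_yeast + 6·y_oven time = 39 and 4·y_yeast + 5·y_oven time = 37.
This yields shadow prices y_yeast = 3, y_oven time = 5.
croissants enters the basis when its profit ≥ yᵀa₃ = 3·2 + 5·5 = 31.

31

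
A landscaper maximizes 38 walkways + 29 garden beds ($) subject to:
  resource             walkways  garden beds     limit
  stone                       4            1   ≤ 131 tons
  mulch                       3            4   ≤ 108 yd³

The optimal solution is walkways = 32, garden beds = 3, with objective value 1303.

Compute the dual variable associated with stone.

At the optimum: stone uses 131 of 131 (binding); mulch uses 108 of 108 (binding).
The binding rows give the dual system: 4·y_stone + 3·y_mulch = 38 and 1·y_stone + 4·y_mulch = 29.
Solving: y_stone = 5, y_mulch = 6.
Shadow price of stone = 5.

5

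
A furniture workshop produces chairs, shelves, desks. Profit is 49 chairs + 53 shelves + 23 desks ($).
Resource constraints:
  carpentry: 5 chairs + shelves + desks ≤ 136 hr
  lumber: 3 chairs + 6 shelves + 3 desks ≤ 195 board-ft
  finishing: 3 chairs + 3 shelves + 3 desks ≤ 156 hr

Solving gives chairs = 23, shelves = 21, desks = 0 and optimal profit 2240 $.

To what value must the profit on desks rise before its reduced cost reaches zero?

29

Binding: carpentry and lumber. Non-binding: finishing (24 unused).
By complementary slackness, y = 0 for the non-binding constraint.
The binding rows give the dual system: 5·y_carpentry + 3·y_lumber = 49 and 1·y_carpentry + 6·y_lumber = 53.
→ y_carpentry = 5 and y_lumber = 8.
desks enters the basis when its profit ≥ yᵀa₃ = 5·1 + 8·3 = 29.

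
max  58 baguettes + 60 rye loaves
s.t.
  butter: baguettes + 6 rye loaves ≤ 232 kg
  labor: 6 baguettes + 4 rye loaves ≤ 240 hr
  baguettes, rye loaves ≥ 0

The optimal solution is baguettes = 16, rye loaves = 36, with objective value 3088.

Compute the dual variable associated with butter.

4

Both butter and labor are binding at x*.
From A_Bᵀ y = c: 1·y_butter + 6·y_labor = 58; 6·y_butter + 4·y_labor = 60.
This yields shadow prices y_butter = 4, y_labor = 9.
Shadow price of butter = 4.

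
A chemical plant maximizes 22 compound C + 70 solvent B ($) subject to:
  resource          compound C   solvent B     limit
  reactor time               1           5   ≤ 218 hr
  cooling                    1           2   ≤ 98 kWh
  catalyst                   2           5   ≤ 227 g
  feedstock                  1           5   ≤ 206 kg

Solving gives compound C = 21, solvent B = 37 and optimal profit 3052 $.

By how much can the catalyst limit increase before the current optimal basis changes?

5

Binding constraints: catalyst, feedstock. The basis is B = [[2,5],[1,5]] with det 5.
Per unit increase in catalyst, x* moves by d = (1, -0.2).
The basis stays optimal until cooling becomes binding; allowable increase = 5 g.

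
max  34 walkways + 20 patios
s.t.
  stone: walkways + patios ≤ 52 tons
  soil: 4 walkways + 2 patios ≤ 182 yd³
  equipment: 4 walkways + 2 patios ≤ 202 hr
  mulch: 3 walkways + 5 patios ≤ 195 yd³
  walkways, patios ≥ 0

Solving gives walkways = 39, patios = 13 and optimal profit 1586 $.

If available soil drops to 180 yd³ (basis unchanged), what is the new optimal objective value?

1572

Check each constraint at x*: stone 52/52 (tight); soil 182/182 (tight); equipment 182/202 (slack 20); mulch 182/195 (slack 13).
Since equipment, mulch are not tight, their duals are 0.
The binding rows give the dual system: 1·y_stone + 4·y_soil = 34 and 1·y_stone + 2·y_soil = 20.
→ y_stone = 6 and y_soil = 7.
Δz = y_soil·Δb = 7 × (-2) = -14, so new z* = 1586 − 14 = 1572.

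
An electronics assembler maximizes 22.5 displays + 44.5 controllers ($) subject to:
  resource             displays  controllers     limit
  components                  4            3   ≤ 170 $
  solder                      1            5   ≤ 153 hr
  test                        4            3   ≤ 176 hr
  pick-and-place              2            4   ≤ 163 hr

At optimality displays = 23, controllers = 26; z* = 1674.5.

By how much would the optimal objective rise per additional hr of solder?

At the optimum: components uses 170 of 170 (binding); solder uses 153 of 153 (binding); test uses 170 of 176 (slack = 6); pick-and-place uses 150 of 163 (slack = 13).
By complementary slackness, y = 0 for the non-binding constraints.
From A_Bᵀ y = c: 4·y_components + 1·y_solder = 22.5; 3·y_components + 5·y_solder = 44.5.
→ y_components = 4 and y_solder = 6.5.
Shadow price of solder = 6.5.

6.5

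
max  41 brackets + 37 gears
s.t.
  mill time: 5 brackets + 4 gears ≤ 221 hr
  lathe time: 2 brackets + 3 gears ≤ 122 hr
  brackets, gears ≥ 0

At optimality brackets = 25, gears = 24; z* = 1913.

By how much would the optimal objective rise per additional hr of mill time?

At the optimum: mill time uses 221 of 221 (binding); lathe time uses 122 of 122 (binding).
Dual feasibility on the basic columns requires 5·y_mill time + 2·y_lathe time = 41, 4·y_mill time + 3·y_lathe time = 37.
This yields shadow prices y_mill time = 7, y_lathe time = 3.
Shadow price of mill time = 7.

7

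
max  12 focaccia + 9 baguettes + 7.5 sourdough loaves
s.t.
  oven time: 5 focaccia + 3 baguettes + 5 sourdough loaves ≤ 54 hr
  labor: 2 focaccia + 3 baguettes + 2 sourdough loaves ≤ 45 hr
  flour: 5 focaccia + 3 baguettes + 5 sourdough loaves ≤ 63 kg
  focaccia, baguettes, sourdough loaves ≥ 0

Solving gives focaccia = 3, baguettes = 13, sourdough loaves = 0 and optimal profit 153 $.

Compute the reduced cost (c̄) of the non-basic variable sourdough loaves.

-4.5

Check each constraint at x*: oven time 54/54 (tight); labor 45/45 (tight); flour 54/63 (slack 9).
By complementary slackness, y = 0 for the non-binding constraint.
The binding rows give the dual system: 5·y_oven time + 2·y_labor = 12 and 3·y_oven time + 3·y_labor = 9.
→ y_oven time = 2 and y_labor = 1.
Reduced cost of sourdough loaves: c₃ − yᵀa₃ = 7.5 − (2·5 + 1·2) = 7.5 − 12 = -4.5.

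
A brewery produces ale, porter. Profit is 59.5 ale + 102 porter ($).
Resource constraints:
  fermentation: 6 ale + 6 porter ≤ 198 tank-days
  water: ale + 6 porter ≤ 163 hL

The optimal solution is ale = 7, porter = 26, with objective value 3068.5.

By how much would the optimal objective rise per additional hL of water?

8.5

Check each constraint at x*: fermentation 198/198 (tight); water 163/163 (tight).
Dual feasibility on the basic columns requires 6·y_fermentation + 1·y_water = 59.5, 6·y_fermentation + 6·y_water = 102.
Solving: y_fermentation = 8.5, y_water = 8.5.
Shadow price of water = 8.5.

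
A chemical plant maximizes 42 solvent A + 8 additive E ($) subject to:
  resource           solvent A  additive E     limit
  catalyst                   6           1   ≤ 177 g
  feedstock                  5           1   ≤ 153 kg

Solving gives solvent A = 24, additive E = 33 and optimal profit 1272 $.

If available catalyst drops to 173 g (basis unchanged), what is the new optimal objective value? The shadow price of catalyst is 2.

1264

Δb = -4, so new z* = 1272 + (2)·(-4) = 1272 − 8 = 1264.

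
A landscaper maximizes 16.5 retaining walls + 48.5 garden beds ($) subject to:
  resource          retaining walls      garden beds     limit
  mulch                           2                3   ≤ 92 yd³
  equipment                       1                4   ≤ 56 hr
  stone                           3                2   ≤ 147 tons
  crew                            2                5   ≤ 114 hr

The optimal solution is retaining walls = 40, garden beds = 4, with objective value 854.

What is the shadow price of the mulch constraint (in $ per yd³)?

At the optimum: mulch uses 92 of 92 (binding); equipment uses 56 of 56 (binding); stone uses 128 of 147 (slack = 19); crew uses 100 of 114 (slack = 14).
By complementary slackness, y = 0 for the non-binding constraints.
The binding rows give the dual system: 2·y_mulch + 1·y_equipment = 16.5 and 3·y_mulch + 4·y_equipment = 48.5.
This yields shadow prices y_mulch = 3.5, y_equipment = 9.5.
Shadow price of mulch = 3.5.

3.5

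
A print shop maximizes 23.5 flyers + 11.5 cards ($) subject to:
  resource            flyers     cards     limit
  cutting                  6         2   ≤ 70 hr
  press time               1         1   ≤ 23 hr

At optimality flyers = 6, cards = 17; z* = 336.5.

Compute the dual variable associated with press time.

5.5

Check each constraint at x*: cutting 70/70 (tight); press time 23/23 (tight).
Dual feasibility on the basic columns requires 6·y_cutting + 1·y_press time = 23.5, 2·y_cutting + 1·y_press time = 11.5.
Solving: y_cutting = 3, y_press time = 5.5.
Shadow price of press time = 5.5.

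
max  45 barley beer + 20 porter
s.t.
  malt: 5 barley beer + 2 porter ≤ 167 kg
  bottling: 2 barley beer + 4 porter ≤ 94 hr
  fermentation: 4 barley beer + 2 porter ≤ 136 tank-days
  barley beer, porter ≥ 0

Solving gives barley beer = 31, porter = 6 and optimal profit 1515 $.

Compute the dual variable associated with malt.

Check each constraint at x*: malt 167/167 (tight); bottling 86/94 (slack 8); fermentation 136/136 (tight).
Slack constraints have shadow price 0 (complementary slackness).
The binding rows give the dual system: 5·y_malt + 4·y_fermentation = 45 and 2·y_malt + 2·y_fermentation = 20.
Solving: y_malt = 5, y_fermentation = 5.
Shadow price of malt = 5.

5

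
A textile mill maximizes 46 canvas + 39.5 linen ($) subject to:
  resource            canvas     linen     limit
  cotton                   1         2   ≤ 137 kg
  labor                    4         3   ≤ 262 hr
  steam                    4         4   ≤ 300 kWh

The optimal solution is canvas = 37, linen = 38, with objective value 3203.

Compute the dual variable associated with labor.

Binding: labor and steam. Non-binding: cotton (24 unused).
By complementary slackness, y = 0 for the non-binding constraint.
From A_Bᵀ y = c: 4·y_labor + 4·y_steam = 46; 3·y_labor + 4·y_steam = 39.5.
→ y_labor = 6.5 and y_steam = 5.
Shadow price of labor = 6.5.

6.5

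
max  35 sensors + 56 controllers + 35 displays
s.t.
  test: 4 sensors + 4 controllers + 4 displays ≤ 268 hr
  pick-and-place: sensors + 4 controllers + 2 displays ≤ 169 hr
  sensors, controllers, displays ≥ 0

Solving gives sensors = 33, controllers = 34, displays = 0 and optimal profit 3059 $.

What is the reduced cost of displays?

-7

Both test and pick-and-place are binding at x*.
The binding rows give the dual system: 4·y_test + 1·y_pick-and-place = 35 and 4·y_test + 4·y_pick-and-place = 56.
Solving: y_test = 7, y_pick-and-place = 7.
Reduced cost of displays: c₃ − yᵀa₃ = 35 − (7·4 + 7·2) = 35 − 42 = -7.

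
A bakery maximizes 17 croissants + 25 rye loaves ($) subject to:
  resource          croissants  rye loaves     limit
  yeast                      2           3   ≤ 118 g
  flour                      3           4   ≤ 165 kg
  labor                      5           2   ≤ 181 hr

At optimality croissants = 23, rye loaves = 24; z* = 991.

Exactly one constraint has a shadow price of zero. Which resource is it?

labor

yeast: 118/118 (binding)
flour: 165/165 (binding)
labor: 163/181 (slack 18)
By complementary slackness, a constraint with positive slack has shadow price 0 → labor.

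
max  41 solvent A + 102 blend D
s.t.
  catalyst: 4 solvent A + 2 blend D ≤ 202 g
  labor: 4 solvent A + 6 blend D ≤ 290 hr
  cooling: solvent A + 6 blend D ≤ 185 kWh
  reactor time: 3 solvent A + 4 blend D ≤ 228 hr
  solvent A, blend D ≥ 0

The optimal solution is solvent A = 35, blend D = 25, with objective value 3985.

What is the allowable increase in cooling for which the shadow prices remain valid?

Binding constraints: labor, cooling. The basis is B = [[4,6],[1,6]] with det 18.
Per unit increase in cooling, x* moves by d = (-0.3333, 0.2222).
The basis stays optimal until solvent A reaches 0; allowable increase = 105 kWh.

105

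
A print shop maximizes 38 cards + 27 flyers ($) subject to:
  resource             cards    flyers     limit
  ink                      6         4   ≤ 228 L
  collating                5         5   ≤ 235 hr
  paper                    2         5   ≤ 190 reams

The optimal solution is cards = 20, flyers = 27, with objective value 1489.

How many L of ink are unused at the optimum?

0

ink used = 6·20 + 4·27 = 228; slack = 228 − 228 = 0.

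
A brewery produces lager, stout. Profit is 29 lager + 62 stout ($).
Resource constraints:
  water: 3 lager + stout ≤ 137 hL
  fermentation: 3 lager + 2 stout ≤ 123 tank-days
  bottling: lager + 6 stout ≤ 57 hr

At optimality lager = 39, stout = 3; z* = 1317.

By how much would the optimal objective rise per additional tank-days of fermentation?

At the optimum: water uses 120 of 137 (slack = 17); fermentation uses 123 of 123 (binding); bottling uses 57 of 57 (binding).
By complementary slackness, y = 0 for the non-binding constraint.
The binding rows give the dual system: 3·y_fermentation + 1·y_bottling = 29 and 2·y_fermentation + 6·y_bottling = 62.
Solving: y_fermentation = 7, y_bottling = 8.
Shadow price of fermentation = 7.

7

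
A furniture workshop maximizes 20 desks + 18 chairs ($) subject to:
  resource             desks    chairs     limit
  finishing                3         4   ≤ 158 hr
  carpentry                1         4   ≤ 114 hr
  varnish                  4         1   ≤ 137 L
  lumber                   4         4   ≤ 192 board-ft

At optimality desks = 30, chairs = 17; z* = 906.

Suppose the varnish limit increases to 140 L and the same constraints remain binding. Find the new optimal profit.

912

At the optimum: finishing uses 158 of 158 (binding); carpentry uses 98 of 114 (slack = 16); varnish uses 137 of 137 (binding); lumber uses 188 of 192 (slack = 4).
By complementary slackness, y = 0 for the non-binding constraints.
From A_Bᵀ y = c: 3·y_finishing + 4·y_varnish = 20; 4·y_finishing + 1·y_varnish = 18.
→ y_finishing = 4 and y_varnish = 2.
Δz = y_varnish·Δb = 2 × (3) = 6, so new z* = 906 + 6 = 912.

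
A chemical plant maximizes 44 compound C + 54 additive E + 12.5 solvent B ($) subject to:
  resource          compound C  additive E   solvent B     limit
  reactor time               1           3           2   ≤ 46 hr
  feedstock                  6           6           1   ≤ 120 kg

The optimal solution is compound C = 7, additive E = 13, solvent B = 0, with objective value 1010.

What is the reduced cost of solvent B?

-4

Both reactor time and feedstock are binding at x*.
From A_Bᵀ y = c: 1·y_reactor time + 6·y_feedstock = 44; 3·y_reactor time + 6·y_feedstock = 54.
Solving: y_reactor time = 5, y_feedstock = 6.5.
Reduced cost of solvent B: c₃ − yᵀa₃ = 12.5 − (5·2 + 6.5·1) = 12.5 − 16.5 = -4.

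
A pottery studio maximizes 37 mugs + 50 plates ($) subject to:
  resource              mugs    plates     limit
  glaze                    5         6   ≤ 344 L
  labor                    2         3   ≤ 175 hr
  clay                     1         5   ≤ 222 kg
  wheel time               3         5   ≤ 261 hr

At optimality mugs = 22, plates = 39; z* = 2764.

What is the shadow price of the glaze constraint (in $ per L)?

Binding: glaze and wheel time. Non-binding: labor (14 unused), clay (5 unused).
Since labor, clay are not tight, their duals are 0.
From A_Bᵀ y = c: 5·y_glaze + 3·y_wheel time = 37; 6·y_glaze + 5·y_wheel time = 50.
This yields shadow prices y_glaze = 5, y_wheel time = 4.
Shadow price of glaze = 5.

5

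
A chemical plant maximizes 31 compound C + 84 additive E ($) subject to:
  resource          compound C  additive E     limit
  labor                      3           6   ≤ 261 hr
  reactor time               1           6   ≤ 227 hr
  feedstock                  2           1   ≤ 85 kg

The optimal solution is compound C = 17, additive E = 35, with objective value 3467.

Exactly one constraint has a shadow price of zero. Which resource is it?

feedstock

labor: 261/261 (binding)
reactor time: 227/227 (binding)
feedstock: 69/85 (slack 16)
By complementary slackness, a constraint with positive slack has shadow price 0 → feedstock.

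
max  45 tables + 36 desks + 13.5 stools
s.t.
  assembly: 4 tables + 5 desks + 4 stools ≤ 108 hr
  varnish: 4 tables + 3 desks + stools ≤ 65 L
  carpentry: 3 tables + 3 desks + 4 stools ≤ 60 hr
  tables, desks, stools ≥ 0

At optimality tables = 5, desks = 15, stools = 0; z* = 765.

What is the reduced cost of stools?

-7.5

At the optimum: assembly uses 95 of 108 (slack = 13); varnish uses 65 of 65 (binding); carpentry uses 60 of 60 (binding).
By complementary slackness, y = 0 for the non-binding constraint.
The binding rows give the dual system: 4·y_varnish + 3·y_carpentry = 45 and 3·y_varnish + 3·y_carpentry = 36.
This yields shadow prices y_varnish = 9, y_carpentry = 3.
Reduced cost of stools: c₃ − yᵀa₃ = 13.5 − (9·1 + 3·4) = 13.5 − 21 = -7.5.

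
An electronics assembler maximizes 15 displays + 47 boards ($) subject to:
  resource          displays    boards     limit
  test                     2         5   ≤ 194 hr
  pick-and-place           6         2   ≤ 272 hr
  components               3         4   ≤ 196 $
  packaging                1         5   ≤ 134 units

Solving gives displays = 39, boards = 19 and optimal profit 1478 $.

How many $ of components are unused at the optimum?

3

components used = 3·39 + 4·19 = 193; slack = 196 − 193 = 3.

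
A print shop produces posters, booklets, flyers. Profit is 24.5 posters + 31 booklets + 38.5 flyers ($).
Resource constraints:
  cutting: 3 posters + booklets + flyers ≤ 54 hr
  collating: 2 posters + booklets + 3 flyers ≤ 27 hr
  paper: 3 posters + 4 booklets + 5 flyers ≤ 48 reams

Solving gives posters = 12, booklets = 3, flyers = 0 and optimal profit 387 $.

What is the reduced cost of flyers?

Binding: collating and paper. Non-binding: cutting (15 unused).
Slack constraints have shadow price 0 (complementary slackness).
From A_Bᵀ y = c: 2·y_collating + 3·y_paper = 24.5; 1·y_collating + 4·y_paper = 31.
This yields shadow prices y_collating = 1, y_paper = 7.5.
Reduced cost of flyers: c₃ − yᵀa₃ = 38.5 − (1·3 + 7.5·5) = 38.5 − 40.5 = -2.

-2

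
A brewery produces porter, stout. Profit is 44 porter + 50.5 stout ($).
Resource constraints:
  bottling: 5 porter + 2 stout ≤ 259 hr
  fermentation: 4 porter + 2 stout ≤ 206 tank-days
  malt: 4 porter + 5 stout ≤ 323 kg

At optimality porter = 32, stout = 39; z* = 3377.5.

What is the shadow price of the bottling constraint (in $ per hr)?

At the optimum: bottling uses 238 of 259 (slack = 21); fermentation uses 206 of 206 (binding); malt uses 323 of 323 (binding).
Since bottling is not tight, its dual is 0.
Dual feasibility on the basic columns requires 4·y_fermentation + 4·y_malt = 44, 2·y_fermentation + 5·y_malt = 50.5.
This yields shadow prices y_fermentation = 1.5, y_malt = 9.5.
Shadow price of bottling = 0.

0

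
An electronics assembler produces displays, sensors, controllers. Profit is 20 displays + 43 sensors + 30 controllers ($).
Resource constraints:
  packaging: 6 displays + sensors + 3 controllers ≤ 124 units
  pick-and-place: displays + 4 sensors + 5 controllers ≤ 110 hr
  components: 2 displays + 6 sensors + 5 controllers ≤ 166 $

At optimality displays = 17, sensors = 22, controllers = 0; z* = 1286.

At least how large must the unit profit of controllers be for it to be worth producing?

Check each constraint at x*: packaging 124/124 (tight); pick-and-place 105/110 (slack 5); components 166/166 (tight).
Slack constraints have shadow price 0 (complementary slackness).
The binding rows give the dual system: 6·y_packaging + 2·y_components = 20 and 1·y_packaging + 6·y_components = 43.
→ y_packaging = 1 and y_components = 7.
controllers enters the basis when its profit ≥ yᵀa₃ = 1·3 + 7·5 = 38.

38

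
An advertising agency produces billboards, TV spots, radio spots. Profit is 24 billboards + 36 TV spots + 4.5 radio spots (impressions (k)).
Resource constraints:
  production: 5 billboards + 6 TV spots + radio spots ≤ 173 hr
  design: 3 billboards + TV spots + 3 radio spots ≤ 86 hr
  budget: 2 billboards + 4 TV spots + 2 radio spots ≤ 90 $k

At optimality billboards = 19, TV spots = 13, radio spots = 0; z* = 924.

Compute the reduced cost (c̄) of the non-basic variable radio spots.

-7.5

Check each constraint at x*: production 173/173 (tight); design 70/86 (slack 16); budget 90/90 (tight).
Since design is not tight, its dual is 0.
From A_Bᵀ y = c: 5·y_production + 2·y_budget = 24; 6·y_production + 4·y_budget = 36.
→ y_production = 3 and y_budget = 4.5.
Reduced cost of radio spots: c₃ − yᵀa₃ = 4.5 − (3·1 + 4.5·2) = 4.5 − 12 = -7.5.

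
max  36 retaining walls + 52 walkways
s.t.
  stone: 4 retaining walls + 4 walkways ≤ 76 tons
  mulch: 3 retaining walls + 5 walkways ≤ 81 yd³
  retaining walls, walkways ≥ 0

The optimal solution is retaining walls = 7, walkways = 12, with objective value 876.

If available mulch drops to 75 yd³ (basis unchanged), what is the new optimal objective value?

At the optimum: stone uses 76 of 76 (binding); mulch uses 81 of 81 (binding).
From A_Bᵀ y = c: 4·y_stone + 3·y_mulch = 36; 4·y_stone + 5·y_mulch = 52.
Solving: y_stone = 3, y_mulch = 8.
Δz = y_mulch·Δb = 8 × (-6) = -48, so new z* = 876 − 48 = 828.

828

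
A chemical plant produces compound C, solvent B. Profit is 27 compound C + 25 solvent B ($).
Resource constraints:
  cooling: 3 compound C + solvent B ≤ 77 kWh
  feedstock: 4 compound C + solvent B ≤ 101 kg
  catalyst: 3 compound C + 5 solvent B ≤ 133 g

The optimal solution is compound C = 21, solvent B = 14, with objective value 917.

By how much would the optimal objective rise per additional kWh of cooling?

5

Check each constraint at x*: cooling 77/77 (tight); feedstock 98/101 (slack 3); catalyst 133/133 (tight).
Slack constraints have shadow price 0 (complementary slackness).
From A_Bᵀ y = c: 3·y_cooling + 3·y_catalyst = 27; 1·y_cooling + 5·y_catalyst = 25.
Solving: y_cooling = 5, y_catalyst = 4.
Shadow price of cooling = 5.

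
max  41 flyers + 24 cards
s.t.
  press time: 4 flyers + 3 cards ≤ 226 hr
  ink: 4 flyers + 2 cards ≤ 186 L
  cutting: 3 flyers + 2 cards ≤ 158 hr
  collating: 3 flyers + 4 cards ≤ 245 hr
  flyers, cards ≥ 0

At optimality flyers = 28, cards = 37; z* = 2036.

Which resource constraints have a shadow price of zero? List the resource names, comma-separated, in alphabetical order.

collating, press time

press time: 223/226 (slack 3)
ink: 186/186 (binding)
cutting: 158/158 (binding)
collating: 232/245 (slack 13)
By complementary slackness, a constraint with positive slack has shadow price 0 → collating, press time.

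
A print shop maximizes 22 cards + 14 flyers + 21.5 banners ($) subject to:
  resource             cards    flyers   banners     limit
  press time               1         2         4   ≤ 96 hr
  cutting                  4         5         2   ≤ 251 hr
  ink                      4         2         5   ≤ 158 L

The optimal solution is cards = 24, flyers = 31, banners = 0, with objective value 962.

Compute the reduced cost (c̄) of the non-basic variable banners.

Check each constraint at x*: press time 86/96 (slack 10); cutting 251/251 (tight); ink 158/158 (tight).
Slack constraints have shadow price 0 (complementary slackness).
The binding rows give the dual system: 4·y_cutting + 4·y_ink = 22 and 5·y_cutting + 2·y_ink = 14.
→ y_cutting = 1 and y_ink = 4.5.
Reduced cost of banners: c₃ − yᵀa₃ = 21.5 − (1·2 + 4.5·5) = 21.5 − 24.5 = -3.

-3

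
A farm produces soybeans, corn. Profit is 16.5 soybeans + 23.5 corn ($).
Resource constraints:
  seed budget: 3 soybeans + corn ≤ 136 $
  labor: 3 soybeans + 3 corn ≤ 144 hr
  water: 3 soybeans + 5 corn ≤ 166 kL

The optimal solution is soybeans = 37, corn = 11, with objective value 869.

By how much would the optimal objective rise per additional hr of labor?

Binding: labor and water. Non-binding: seed budget (14 unused).
By complementary slackness, y = 0 for the non-binding constraint.
From A_Bᵀ y = c: 3·y_labor + 3·y_water = 16.5; 3·y_labor + 5·y_water = 23.5.
→ y_labor = 2 and y_water = 3.5.
Shadow price of labor = 2.

2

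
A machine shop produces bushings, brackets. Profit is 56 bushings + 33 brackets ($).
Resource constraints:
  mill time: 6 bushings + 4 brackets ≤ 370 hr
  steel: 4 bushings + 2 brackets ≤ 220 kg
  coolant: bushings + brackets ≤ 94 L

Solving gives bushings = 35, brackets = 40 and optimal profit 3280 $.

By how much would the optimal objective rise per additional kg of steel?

At the optimum: mill time uses 370 of 370 (binding); steel uses 220 of 220 (binding); coolant uses 75 of 94 (slack = 19).
Slack constraints have shadow price 0 (complementary slackness).
The binding rows give the dual system: 6·y_mill time + 4·y_steel = 56 and 4·y_mill time + 2·y_steel = 33.
→ y_mill time = 5 and y_steel = 6.5.
Shadow price of steel = 6.5.

6.5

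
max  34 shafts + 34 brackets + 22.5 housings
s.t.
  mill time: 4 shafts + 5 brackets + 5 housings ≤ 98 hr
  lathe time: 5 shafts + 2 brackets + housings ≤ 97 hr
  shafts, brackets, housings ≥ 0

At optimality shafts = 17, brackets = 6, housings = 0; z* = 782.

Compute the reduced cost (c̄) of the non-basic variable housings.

-9.5

Check each constraint at x*: mill time 98/98 (tight); lathe time 97/97 (tight).
Dual feasibility on the basic columns requires 4·y_mill time + 5·y_lathe time = 34, 5·y_mill time + 2·y_lathe time = 34.
Solving: y_mill time = 6, y_lathe time = 2.
Reduced cost of housings: c₃ − yᵀa₃ = 22.5 − (6·5 + 2·1) = 22.5 − 32 = -9.5.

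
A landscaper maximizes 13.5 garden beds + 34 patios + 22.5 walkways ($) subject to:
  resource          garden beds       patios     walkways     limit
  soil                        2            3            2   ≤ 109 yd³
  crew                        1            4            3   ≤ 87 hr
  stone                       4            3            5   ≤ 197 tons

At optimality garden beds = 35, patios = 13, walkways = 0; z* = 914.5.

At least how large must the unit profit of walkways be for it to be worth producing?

24.5

Check each constraint at x*: soil 109/109 (tight); crew 87/87 (tight); stone 179/197 (slack 18).
By complementary slackness, y = 0 for the non-binding constraint.
From A_Bᵀ y = c: 2·y_soil + 1·y_crew = 13.5; 3·y_soil + 4·y_crew = 34.
→ y_soil = 4 and y_crew = 5.5.
walkways enters the basis when its profit ≥ yᵀa₃ = 4·2 + 5.5·3 = 24.5.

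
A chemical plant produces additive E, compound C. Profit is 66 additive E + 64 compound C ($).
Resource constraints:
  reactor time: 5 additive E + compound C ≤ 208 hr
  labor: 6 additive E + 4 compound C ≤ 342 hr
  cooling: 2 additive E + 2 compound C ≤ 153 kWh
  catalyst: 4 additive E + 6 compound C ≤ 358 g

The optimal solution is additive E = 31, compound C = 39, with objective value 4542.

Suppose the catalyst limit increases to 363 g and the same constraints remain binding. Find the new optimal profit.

Check each constraint at x*: reactor time 194/208 (slack 14); labor 342/342 (tight); cooling 140/153 (slack 13); catalyst 358/358 (tight).
Slack constraints have shadow price 0 (complementary slackness).
The binding rows give the dual system: 6·y_labor + 4·y_catalyst = 66 and 4·y_labor + 6·y_catalyst = 64.
→ y_labor = 7 and y_catalyst = 6.
Δz = y_catalyst·Δb = 6 × (5) = 30, so new z* = 4542 + 30 = 4572.

4572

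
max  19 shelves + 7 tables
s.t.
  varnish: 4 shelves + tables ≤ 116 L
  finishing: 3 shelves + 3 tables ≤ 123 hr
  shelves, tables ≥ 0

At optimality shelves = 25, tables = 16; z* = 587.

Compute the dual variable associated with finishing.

1

Check each constraint at x*: varnish 116/116 (tight); finishing 123/123 (tight).
From A_Bᵀ y = c: 4·y_varnish + 3·y_finishing = 19; 1·y_varnish + 3·y_finishing = 7.
This yields shadow prices y_varnish = 4, y_finishing = 1.
Shadow price of finishing = 1.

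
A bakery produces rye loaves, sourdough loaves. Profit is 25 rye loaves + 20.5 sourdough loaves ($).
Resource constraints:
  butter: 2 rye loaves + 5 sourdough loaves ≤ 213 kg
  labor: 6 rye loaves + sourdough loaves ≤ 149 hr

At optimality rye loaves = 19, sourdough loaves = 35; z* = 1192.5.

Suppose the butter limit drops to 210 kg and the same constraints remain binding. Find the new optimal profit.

Check each constraint at x*: butter 213/213 (tight); labor 149/149 (tight).
The binding rows give the dual system: 2·y_butter + 6·y_labor = 25 and 5·y_butter + 1·y_labor = 20.5.
This yields shadow prices y_butter = 3.5, y_labor = 3.
Δz = y_butter·Δb = 3.5 × (-3) = -10.5, so new z* = 1192.5 − 10.5 = 1182.

1182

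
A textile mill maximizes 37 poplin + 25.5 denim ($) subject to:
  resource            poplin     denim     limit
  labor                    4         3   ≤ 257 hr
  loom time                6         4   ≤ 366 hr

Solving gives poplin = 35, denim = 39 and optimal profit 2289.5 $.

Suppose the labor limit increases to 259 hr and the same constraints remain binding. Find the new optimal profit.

2294.5

Both labor and loom time are binding at x*.
From A_Bᵀ y = c: 4·y_labor + 6·y_loom time = 37; 3·y_labor + 4·y_loom time = 25.5.
Solving: y_labor = 2.5, y_loom time = 4.5.
Δz = y_labor·Δb = 2.5 × (2) = 5, so new z* = 2289.5 + 5 = 2294.5.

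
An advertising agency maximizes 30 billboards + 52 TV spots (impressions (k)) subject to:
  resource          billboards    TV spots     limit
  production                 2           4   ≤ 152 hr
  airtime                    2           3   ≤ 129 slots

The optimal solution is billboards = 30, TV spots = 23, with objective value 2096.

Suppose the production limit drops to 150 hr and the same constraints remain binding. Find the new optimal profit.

Both production and airtime are binding at x*.
The binding rows give the dual system: 2·y_production + 2·y_airtime = 30 and 4·y_production + 3·y_airtime = 52.
Solving: y_production = 7, y_airtime = 8.
Δz = y_production·Δb = 7 × (-2) = -14, so new z* = 2096 − 14 = 2082.

2082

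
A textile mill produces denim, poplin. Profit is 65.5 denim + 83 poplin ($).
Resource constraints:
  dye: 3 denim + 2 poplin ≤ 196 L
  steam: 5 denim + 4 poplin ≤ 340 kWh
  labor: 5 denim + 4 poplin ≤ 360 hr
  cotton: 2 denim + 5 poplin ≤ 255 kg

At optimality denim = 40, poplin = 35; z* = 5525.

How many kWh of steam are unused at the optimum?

0

steam used = 5·40 + 4·35 = 340; slack = 340 − 340 = 0.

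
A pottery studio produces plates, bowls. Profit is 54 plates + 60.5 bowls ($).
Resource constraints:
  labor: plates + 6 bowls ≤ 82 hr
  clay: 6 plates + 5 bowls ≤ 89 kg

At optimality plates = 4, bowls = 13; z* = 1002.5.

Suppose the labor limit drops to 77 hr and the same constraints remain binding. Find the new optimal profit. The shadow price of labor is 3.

Δb = -5, so new z* = 1002.5 + (3)·(-5) = 1002.5 − 15 = 987.5.

987.5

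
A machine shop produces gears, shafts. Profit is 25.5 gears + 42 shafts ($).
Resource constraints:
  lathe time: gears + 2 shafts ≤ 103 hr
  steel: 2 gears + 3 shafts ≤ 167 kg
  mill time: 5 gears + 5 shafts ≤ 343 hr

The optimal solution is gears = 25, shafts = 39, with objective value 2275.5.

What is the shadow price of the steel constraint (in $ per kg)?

9

Binding: lathe time and steel. Non-binding: mill time (23 unused).
Slack constraints have shadow price 0 (complementary slackness).
The binding rows give the dual system: 1·y_lathe time + 2·y_steel = 25.5 and 2·y_lathe time + 3·y_steel = 42.
This yields shadow prices y_lathe time = 7.5, y_steel = 9.
Shadow price of steel = 9.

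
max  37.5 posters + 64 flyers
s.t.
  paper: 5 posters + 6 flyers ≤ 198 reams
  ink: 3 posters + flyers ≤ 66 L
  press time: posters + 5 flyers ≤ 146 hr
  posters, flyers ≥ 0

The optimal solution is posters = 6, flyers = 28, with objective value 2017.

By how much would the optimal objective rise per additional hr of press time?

Binding: paper and press time. Non-binding: ink (20 unused).
Since ink is not tight, its dual is 0.
Dual feasibility on the basic columns requires 5·y_paper + 1·y_press time = 37.5, 6·y_paper + 5·y_press time = 64.
This yields shadow prices y_paper = 6.5, y_press time = 5.
Shadow price of press time = 5.

5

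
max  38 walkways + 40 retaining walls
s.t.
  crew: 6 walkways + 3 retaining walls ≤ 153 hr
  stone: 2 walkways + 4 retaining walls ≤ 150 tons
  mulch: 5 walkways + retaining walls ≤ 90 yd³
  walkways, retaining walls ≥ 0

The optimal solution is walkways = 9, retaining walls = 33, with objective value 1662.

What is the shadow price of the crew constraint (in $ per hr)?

At the optimum: crew uses 153 of 153 (binding); stone uses 150 of 150 (binding); mulch uses 78 of 90 (slack = 12).
Slack constraints have shadow price 0 (complementary slackness).
From A_Bᵀ y = c: 6·y_crew + 2·y_stone = 38; 3·y_crew + 4·y_stone = 40.
This yields shadow prices y_crew = 4, y_stone = 7.
Shadow price of crew = 4.

4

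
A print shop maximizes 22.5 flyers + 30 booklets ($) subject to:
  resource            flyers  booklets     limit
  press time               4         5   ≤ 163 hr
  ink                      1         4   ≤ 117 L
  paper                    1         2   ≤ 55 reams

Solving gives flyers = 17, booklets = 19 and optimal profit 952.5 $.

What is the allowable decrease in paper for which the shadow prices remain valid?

Binding constraints: press time, paper. The basis is B = [[4,5],[1,2]] with det 3.
Per unit decrease in paper, x* moves by d = (1.6667, -1.3333).
The basis stays optimal until booklets reaches 0; allowable decrease = 14.25 reams.

14.25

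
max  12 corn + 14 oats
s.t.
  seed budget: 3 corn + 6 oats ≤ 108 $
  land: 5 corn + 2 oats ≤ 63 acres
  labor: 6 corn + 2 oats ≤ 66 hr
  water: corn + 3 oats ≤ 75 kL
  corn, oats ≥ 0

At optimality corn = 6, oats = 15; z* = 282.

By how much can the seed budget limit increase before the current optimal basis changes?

45

Binding constraints: seed budget, labor. The basis is B = [[3,6],[6,2]] with det -30.
Per unit increase in seed budget, x* moves by d = (-0.0667, 0.2).
The basis stays optimal until land becomes binding; allowable increase = 45 $.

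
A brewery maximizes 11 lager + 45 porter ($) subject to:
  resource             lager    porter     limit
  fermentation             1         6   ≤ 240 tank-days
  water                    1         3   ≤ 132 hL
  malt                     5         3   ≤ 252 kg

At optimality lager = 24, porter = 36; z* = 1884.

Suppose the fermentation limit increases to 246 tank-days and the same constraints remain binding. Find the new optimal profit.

At the optimum: fermentation uses 240 of 240 (binding); water uses 132 of 132 (binding); malt uses 228 of 252 (slack = 24).
Since malt is not tight, its dual is 0.
Dual feasibility on the basic columns requires 1·y_fermentation + 1·y_water = 11, 6·y_fermentation + 3·y_water = 45.
→ y_fermentation = 4 and y_water = 7.
Δz = y_fermentation·Δb = 4 × (6) = 24, so new z* = 1884 + 24 = 1908.

1908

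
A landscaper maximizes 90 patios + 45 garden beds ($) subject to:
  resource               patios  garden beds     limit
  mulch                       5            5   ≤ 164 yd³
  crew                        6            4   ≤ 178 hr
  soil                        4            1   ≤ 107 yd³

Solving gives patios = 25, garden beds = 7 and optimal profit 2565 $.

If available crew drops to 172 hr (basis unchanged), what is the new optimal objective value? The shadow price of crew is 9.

2511

Δb = -6, so new z* = 2565 + (9)·(-6) = 2565 − 54 = 2511.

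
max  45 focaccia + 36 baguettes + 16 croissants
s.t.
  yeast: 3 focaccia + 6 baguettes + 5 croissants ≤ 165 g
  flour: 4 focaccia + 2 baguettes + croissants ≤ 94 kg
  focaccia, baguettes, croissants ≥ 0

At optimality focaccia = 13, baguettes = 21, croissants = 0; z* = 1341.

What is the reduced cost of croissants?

-8

Both yeast and flour are binding at x*.
Dual feasibility on the basic columns requires 3·y_yeast + 4·y_flour = 45, 6·y_yeast + 2·y_flour = 36.
→ y_yeast = 3 and y_flour = 9.
Reduced cost of croissants: c₃ − yᵀa₃ = 16 − (3·5 + 9·1) = 16 − 24 = -8.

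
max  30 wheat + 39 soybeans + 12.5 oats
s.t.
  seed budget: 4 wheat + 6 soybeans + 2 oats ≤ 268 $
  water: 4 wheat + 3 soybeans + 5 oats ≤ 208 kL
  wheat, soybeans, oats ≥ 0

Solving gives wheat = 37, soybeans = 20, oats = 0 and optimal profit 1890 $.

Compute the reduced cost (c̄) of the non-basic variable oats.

-8.5

At the optimum: seed budget uses 268 of 268 (binding); water uses 208 of 208 (binding).
From A_Bᵀ y = c: 4·y_seed budget + 4·y_water = 30; 6·y_seed budget + 3·y_water = 39.
→ y_seed budget = 5.5 and y_water = 2.
Reduced cost of oats: c₃ − yᵀa₃ = 12.5 − (5.5·2 + 2·5) = 12.5 − 21 = -8.5.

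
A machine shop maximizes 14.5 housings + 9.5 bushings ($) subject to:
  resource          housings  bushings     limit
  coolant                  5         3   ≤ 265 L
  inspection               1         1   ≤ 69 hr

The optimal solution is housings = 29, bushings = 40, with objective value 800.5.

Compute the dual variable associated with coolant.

At the optimum: coolant uses 265 of 265 (binding); inspection uses 69 of 69 (binding).
Dual feasibility on the basic columns requires 5·y_coolant + 1·y_inspection = 14.5, 3·y_coolant + 1·y_inspection = 9.5.
→ y_coolant = 2.5 and y_inspection = 2.
Shadow price of coolant = 2.5.

2.5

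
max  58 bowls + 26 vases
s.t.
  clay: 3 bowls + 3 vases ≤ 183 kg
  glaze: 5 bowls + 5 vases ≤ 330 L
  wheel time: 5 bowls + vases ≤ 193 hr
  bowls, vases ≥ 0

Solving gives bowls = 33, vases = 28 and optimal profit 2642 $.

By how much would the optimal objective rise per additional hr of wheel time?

At the optimum: clay uses 183 of 183 (binding); glaze uses 305 of 330 (slack = 25); wheel time uses 193 of 193 (binding).
Slack constraints have shadow price 0 (complementary slackness).
Dual feasibility on the basic columns requires 3·y_clay + 5·y_wheel time = 58, 3·y_clay + 1·y_wheel time = 26.
This yields shadow prices y_clay = 6, y_wheel time = 8.
Shadow price of wheel time = 8.

8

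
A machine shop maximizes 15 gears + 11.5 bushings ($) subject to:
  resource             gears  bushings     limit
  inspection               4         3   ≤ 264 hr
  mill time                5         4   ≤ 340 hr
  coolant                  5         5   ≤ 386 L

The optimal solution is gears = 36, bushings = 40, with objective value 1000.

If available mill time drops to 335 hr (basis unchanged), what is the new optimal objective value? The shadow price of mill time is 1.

995

Δb = -5, so new z* = 1000 + (1)·(-5) = 1000 − 5 = 995.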